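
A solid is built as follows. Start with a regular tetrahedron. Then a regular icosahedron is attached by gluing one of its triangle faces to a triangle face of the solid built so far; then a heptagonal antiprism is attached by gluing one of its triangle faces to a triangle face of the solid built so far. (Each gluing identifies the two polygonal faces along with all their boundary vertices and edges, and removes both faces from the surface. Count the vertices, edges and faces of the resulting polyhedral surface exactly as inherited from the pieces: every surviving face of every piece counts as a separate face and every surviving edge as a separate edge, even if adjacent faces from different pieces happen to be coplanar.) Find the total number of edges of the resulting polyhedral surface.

58

A regular tetrahedron: V=4, E=6, F=4.
Attach a regular icosahedron (V=12, E=30, F=20) along a 3-gon: merge 3 vertices and 3 edges, delete both glued faces → V=13, E=33, F=22.
Attach a heptagonal antiprism (V=14, E=28, F=16) along a 3-gon: merge 3 vertices and 3 edges, delete both glued faces → V=24, E=58, F=36.
Check: V − E + F = 24 − 58 + 36 = 2.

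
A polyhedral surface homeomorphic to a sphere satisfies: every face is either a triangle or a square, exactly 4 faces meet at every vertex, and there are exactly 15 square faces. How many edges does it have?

Let x be the number of triangles; then F = 15 + x.
Edge–face incidences: 2E = 4·15 + 3·x = 60 + 3x.
Every vertex has degree 4, so 4V = 2E.
Euler: V − E + F = 2 ⇒ (2E)/4 − E + (15 + x) = 2.
Multiply by 8: 2·(2E) − 4·(2E) + 8·(15 + x) = 16, i.e. 120 + 8x − 2·(60 + 3x) = 16.
Collecting terms: 2x = 16, so x = 8.
Then 2E = 60 + 3·8 = 84, so E = 42, V = 2E/4 = 21, F = 15 + 8 = 23.

42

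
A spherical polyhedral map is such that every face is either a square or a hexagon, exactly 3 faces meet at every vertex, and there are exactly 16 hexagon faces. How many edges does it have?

Let x be the number of squares; then F = 16 + x.
Edge–face incidences: 2E = 6·16 + 4·x = 96 + 4x.
Every vertex has degree 3, so 3V = 2E.
Euler: V − E + F = 2 ⇒ (2E)/3 − E + (16 + x) = 2.
Multiply by 6: 2·(2E) − 3·(2E) + 6·(16 + x) = 12, i.e. 96 + 6x − (96 + 4x) = 12.
Collecting terms: 2x = 12, so x = 6.
Then 2E = 96 + 4·6 = 120, so E = 60, V = 2E/3 = 40, F = 16 + 6 = 22.

60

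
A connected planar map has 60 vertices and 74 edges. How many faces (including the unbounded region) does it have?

Euler's formula for a connected plane graph: V − E + F = 2, so F = 2 − 60 + 74 = 16.

16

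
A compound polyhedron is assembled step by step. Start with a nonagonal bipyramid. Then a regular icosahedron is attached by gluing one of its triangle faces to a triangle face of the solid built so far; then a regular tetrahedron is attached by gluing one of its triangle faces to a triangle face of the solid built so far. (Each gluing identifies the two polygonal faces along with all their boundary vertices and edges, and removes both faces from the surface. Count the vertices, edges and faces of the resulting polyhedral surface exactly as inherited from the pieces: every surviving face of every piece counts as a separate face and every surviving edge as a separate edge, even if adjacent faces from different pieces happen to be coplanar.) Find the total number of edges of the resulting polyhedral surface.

A nonagonal bipyramid: V=11, E=27, F=18.
Attach a regular icosahedron (V=12, E=30, F=20) along a 3-gon: merge 3 vertices and 3 edges, delete both glued faces → V=20, E=54, F=36.
Attach a regular tetrahedron (V=4, E=6, F=4) along a 3-gon: merge 3 vertices and 3 edges, delete both glued faces → V=21, E=57, F=38.
Check: V − E + F = 21 − 57 + 38 = 2.

57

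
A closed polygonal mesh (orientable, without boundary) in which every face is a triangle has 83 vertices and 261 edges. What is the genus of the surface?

Every face is a triangle and each edge borders two faces, so 3F = 2·261, giving F = 174.
χ = V − E + F = 83 − 261 + 174 = -4.
For a closed orientable surface χ = 2 − 2g, so g = (2 − (-4))/2 = 3.

3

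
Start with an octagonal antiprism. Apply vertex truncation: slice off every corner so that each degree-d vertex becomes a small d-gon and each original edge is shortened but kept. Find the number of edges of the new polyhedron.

The base solid has V = 16, E = 32, F = 18.
Truncation replaces each original edge-end by a new vertex, so V′ = 2E = 64.
Each original edge survives, and each old vertex of degree d contributes d new edges; summing degrees gives Σd = 2E, so E′ = E + 2E = 3E = 96.
Each original face survives and each original vertex becomes one new face: F′ = F + V = 34.

96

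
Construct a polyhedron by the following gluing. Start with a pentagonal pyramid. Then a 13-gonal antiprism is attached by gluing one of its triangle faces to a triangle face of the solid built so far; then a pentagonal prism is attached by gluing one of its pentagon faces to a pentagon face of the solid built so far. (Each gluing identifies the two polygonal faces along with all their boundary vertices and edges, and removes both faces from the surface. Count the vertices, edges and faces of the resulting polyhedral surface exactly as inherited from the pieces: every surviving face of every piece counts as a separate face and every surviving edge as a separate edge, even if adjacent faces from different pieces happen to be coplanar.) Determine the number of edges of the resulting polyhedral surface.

69

A pentagonal pyramid: V=6, E=10, F=6.
Attach a 13-gonal antiprism (V=26, E=52, F=28) along a 3-gon: merge 3 vertices and 3 edges, delete both glued faces → V=29, E=59, F=32.
Attach a pentagonal prism (V=10, E=15, F=7) along a 5-gon: merge 5 vertices and 5 edges, delete both glued faces → V=34, E=69, F=37.
Check: V − E + F = 34 − 69 + 37 = 2.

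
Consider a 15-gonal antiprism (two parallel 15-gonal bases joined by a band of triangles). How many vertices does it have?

30

An antiprism on an n-gon has two n-gon caps and 2n triangles: V = 2·15 = 30, E = 4·15 = 60, F = 2·15 + 2 = 32.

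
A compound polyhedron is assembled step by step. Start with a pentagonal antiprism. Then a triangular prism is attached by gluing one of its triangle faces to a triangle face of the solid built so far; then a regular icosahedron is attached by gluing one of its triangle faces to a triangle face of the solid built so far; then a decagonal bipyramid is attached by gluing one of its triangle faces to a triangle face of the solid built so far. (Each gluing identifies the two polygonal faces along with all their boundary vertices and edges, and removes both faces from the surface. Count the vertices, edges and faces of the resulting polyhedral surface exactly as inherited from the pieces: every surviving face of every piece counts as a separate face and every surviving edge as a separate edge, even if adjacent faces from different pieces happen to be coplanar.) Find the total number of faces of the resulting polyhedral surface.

51

A pentagonal antiprism: V=10, E=20, F=12.
Attach a triangular prism (V=6, E=9, F=5) along a 3-gon: merge 3 vertices and 3 edges, delete both glued faces → V=13, E=26, F=15.
Attach a regular icosahedron (V=12, E=30, F=20) along a 3-gon: merge 3 vertices and 3 edges, delete both glued faces → V=22, E=53, F=33.
Attach a decagonal bipyramid (V=12, E=30, F=20) along a 3-gon: merge 3 vertices and 3 edges, delete both glued faces → V=31, E=80, F=51.
Check: V − E + F = 31 − 80 + 51 = 2.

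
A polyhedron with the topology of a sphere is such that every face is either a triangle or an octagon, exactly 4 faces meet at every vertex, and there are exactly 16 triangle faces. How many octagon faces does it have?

Let x be the number of octagons; then F = 16 + x.
Edge–face incidences: 2E = 3·16 + 8·x = 48 + 8x.
Every vertex has degree 4, so 4V = 2E.
Euler: V − E + F = 2 ⇒ (2E)/4 − E + (16 + x) = 2.
Multiply by 8: 2·(2E) − 4·(2E) + 8·(16 + x) = 16, i.e. 128 + 8x − 2·(48 + 8x) = 16.
Collecting terms: −8x + 32 = 16, so −8x = −16, so x = 2.
Then 2E = 48 + 8·2 = 64, so E = 32, V = 2E/4 = 16, F = 16 + 2 = 18.

2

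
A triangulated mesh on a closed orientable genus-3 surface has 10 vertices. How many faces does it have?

28

χ = 2 − 2·3 = -4, and every face is a triangle so 3F = 2E.
V − E + F = -4 with E = 3F/2 gives 10 − (3/2 − 1)·F = -4, so F = 28 and E = 42.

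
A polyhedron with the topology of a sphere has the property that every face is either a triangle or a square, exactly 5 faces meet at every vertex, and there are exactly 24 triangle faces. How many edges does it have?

Let x be the number of squares; then F = 24 + x.
Edge–face incidences: 2E = 3·24 + 4·x = 72 + 4x.
Every vertex has degree 5, so 5V = 2E.
Euler: V − E + F = 2 ⇒ (2E)/5 − E + (24 + x) = 2.
Multiply by 10: 2·(2E) − 5·(2E) + 10·(24 + x) = 20, i.e. 240 + 10x − 3·(72 + 4x) = 20.
Collecting terms: −2x + 24 = 20, so −2x = −4, so x = 2.
Then 2E = 72 + 4·2 = 80, so E = 40, V = 2E/5 = 16, F = 24 + 2 = 26.

40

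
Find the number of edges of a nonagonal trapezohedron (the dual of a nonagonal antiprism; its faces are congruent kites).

The n-trapezohedron (dual of the n-antiprism) has V = 2·9 + 2 = 20, E = 4·9 = 36, F = 2·9 = 18.

36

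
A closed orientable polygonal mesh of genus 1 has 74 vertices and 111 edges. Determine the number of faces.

For a closed orientable surface of genus 1, χ = 2 − 2·1 = 0.
F = 0 − V + E = 0 − 74 + 111 = 37.

37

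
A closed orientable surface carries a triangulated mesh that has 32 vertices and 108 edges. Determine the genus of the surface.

3

Every face is a triangle and each edge borders two faces, so 3F = 2·108, giving F = 72.
χ = V − E + F = 32 − 108 + 72 = -4.
For a closed orientable surface χ = 2 − 2g, so g = (2 − (-4))/2 = 3.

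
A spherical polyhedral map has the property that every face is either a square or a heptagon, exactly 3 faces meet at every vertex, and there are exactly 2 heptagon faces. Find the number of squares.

Let x be the number of squares; then F = 2 + x.
Edge–face incidences: 2E = 7·2 + 4·x = 14 + 4x.
Every vertex has degree 3, so 3V = 2E.
Euler: V − E + F = 2 ⇒ (2E)/3 − E + (2 + x) = 2.
Multiply by 6: 2·(2E) − 3·(2E) + 6·(2 + x) = 12, i.e. 12 + 6x − (14 + 4x) = 12.
Collecting terms: 2x − 2 = 12, so 2x = 14, so x = 7.
Then 2E = 14 + 4·7 = 42, so E = 21, V = 2E/3 = 14, F = 2 + 7 = 9.

7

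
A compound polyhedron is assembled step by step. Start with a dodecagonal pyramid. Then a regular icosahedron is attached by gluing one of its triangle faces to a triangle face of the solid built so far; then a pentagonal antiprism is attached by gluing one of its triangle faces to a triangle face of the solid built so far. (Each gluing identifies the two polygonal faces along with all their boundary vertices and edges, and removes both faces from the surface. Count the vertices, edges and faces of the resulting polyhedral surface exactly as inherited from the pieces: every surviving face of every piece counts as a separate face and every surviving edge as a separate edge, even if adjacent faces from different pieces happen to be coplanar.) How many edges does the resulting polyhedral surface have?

68

A dodecagonal pyramid: V=13, E=24, F=13.
Attach a regular icosahedron (V=12, E=30, F=20) along a 3-gon: merge 3 vertices and 3 edges, delete both glued faces → V=22, E=51, F=31.
Attach a pentagonal antiprism (V=10, E=20, F=12) along a 3-gon: merge 3 vertices and 3 edges, delete both glued faces → V=29, E=68, F=41.
Check: V − E + F = 29 − 68 + 41 = 2.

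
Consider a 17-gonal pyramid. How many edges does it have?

A pyramid on an n-gon base has one n-gon and n triangles: V = 17 + 1 = 18, E = 2·17 = 34, F = 17 + 1 = 18.
Check: V − E + F = 18 − 34 + 18 = 2.

34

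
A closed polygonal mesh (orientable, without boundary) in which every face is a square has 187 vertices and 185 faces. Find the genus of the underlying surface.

Every face is a square, so 2E = 4·185 = 740, giving E = 370.
χ = V − E + F = 187 − 370 + 185 = 2.
For a closed orientable surface χ = 2 − 2g, so g = (2 − (2))/2 = 0.

0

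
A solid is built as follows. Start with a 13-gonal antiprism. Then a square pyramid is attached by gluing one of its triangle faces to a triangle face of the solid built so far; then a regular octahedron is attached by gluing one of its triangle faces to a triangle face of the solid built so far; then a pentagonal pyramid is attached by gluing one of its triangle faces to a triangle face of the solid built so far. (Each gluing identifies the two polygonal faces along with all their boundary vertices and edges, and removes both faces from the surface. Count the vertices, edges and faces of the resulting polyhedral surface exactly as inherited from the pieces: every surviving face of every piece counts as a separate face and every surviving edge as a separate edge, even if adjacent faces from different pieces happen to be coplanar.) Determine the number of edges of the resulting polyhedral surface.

73

A 13-gonal antiprism: V=26, E=52, F=28.
Attach a square pyramid (V=5, E=8, F=5) along a 3-gon: merge 3 vertices and 3 edges, delete both glued faces → V=28, E=57, F=31.
Attach a regular octahedron (V=6, E=12, F=8) along a 3-gon: merge 3 vertices and 3 edges, delete both glued faces → V=31, E=66, F=37.
Attach a pentagonal pyramid (V=6, E=10, F=6) along a 3-gon: merge 3 vertices and 3 edges, delete both glued faces → V=34, E=73, F=41.
Check: V − E + F = 34 − 73 + 41 = 2.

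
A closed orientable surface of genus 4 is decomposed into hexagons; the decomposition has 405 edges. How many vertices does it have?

χ = 2 − 2·4 = -6, and every face is a hexagon so 6F = 2E.
F = 2E/6 = 135. Then V = -6 + E − F = -6 + 405 − 135 = 264.

264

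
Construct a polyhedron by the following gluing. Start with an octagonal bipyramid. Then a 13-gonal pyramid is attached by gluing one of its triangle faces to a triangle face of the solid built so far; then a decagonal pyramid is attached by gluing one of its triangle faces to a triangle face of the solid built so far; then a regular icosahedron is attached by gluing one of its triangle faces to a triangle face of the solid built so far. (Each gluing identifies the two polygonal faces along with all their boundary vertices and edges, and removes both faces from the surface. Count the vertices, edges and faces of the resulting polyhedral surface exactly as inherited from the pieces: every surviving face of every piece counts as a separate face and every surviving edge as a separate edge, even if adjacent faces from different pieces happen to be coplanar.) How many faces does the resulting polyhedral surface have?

An octagonal bipyramid: V=10, E=24, F=16.
Attach a 13-gonal pyramid (V=14, E=26, F=14) along a 3-gon: merge 3 vertices and 3 edges, delete both glued faces → V=21, E=47, F=28.
Attach a decagonal pyramid (V=11, E=20, F=11) along a 3-gon: merge 3 vertices and 3 edges, delete both glued faces → V=29, E=64, F=37.
Attach a regular icosahedron (V=12, E=30, F=20) along a 3-gon: merge 3 vertices and 3 edges, delete both glued faces → V=38, E=91, F=55.
Check: V − E + F = 38 − 91 + 55 = 2.

55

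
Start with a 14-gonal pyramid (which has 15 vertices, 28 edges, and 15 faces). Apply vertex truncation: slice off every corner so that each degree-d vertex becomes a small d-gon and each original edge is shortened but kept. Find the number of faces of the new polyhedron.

30

Truncation replaces each original edge-end by a new vertex, so V′ = 2E = 56.
Each original edge survives, and each old vertex of degree d contributes d new edges; summing degrees gives Σd = 2E, so E′ = E + 2E = 3E = 84.
Each original face survives and each original vertex becomes one new face: F′ = F + V = 30.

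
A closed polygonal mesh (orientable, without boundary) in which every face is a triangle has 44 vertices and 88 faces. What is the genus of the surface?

Every face is a triangle, so 2E = 3·88 = 264, giving E = 132.
χ = V − E + F = 44 − 132 + 88 = 0.
For a closed orientable surface χ = 2 − 2g, so g = (2 − (0))/2 = 1.

1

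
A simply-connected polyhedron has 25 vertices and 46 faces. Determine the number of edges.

69

Here V − E + F = 2.
E = V + F − (2) = 25 + 46 − (2) = 69.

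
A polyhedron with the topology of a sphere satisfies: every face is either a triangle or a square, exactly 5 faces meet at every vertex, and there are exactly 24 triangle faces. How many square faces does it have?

Let x be the number of squares; then F = 24 + x.
Edge–face incidences: 2E = 3·24 + 4·x = 72 + 4x.
Every vertex has degree 5, so 5V = 2E.
Euler: V − E + F = 2 ⇒ (2E)/5 − E + (24 + x) = 2.
Multiply by 10: 2·(2E) − 5·(2E) + 10·(24 + x) = 20, i.e. 240 + 10x − 3·(72 + 4x) = 20.
Collecting terms: −2x + 24 = 20, so −2x = −4, so x = 2.
Then 2E = 72 + 4·2 = 80, so E = 40, V = 2E/5 = 16, F = 24 + 2 = 26.

2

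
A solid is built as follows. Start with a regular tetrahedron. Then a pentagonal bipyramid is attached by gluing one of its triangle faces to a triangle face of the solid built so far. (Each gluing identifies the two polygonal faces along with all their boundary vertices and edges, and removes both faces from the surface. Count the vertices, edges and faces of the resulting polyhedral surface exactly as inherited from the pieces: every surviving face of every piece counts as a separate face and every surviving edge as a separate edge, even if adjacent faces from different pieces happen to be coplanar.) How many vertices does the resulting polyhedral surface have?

A regular tetrahedron: V=4, E=6, F=4.
Attach a pentagonal bipyramid (V=7, E=15, F=10) along a 3-gon: merge 3 vertices and 3 edges, delete both glued faces → V=8, E=18, F=12.
Check: V − E + F = 8 − 18 + 12 = 2.

8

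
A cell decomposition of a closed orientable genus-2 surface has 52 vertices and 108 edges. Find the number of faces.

For a closed orientable surface of genus 2, χ = 2 − 2·2 = -2.
F = -2 − V + E = -2 − 52 + 108 = 54.

54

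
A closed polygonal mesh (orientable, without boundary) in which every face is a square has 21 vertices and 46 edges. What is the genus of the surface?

Every face is a square and each edge borders two faces, so 4F = 2·46, giving F = 23.
χ = V − E + F = 21 − 46 + 23 = -2.
For a closed orientable surface χ = 2 − 2g, so g = (2 − (-2))/2 = 2.

2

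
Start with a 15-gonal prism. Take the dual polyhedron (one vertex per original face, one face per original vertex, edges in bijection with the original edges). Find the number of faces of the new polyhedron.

30

The base solid has V = 30, E = 45, F = 17.
The dual swaps V and F and preserves E: V′ = F = 17, E′ = E = 45, F′ = V = 30.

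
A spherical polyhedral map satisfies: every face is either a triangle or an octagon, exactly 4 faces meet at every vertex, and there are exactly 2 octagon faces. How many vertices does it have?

Let x be the number of triangles; then F = 2 + x.
Edge–face incidences: 2E = 8·2 + 3·x = 16 + 3x.
Every vertex has degree 4, so 4V = 2E.
Euler: V − E + F = 2 ⇒ (2E)/4 − E + (2 + x) = 2.
Multiply by 8: 2·(2E) − 4·(2E) + 8·(2 + x) = 16, i.e. 16 + 8x − 2·(16 + 3x) = 16.
Collecting terms: 2x − 16 = 16, so 2x = 32, so x = 16.
Then 2E = 16 + 3·16 = 64, so E = 32, V = 2E/4 = 16, F = 2 + 16 = 18.

16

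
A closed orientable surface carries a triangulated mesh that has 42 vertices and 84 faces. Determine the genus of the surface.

1

Every face is a triangle, so 2E = 3·84 = 252, giving E = 126.
χ = V − E + F = 42 − 126 + 84 = 0.
For a closed orientable surface χ = 2 − 2g, so g = (2 − (0))/2 = 1.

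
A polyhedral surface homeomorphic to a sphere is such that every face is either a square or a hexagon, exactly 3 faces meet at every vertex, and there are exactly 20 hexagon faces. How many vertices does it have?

Let x be the number of squares; then F = 20 + x.
Edge–face incidences: 2E = 6·20 + 4·x = 120 + 4x.
Every vertex has degree 3, so 3V = 2E.
Euler: V − E + F = 2 ⇒ (2E)/3 − E + (20 + x) = 2.
Multiply by 6: 2·(2E) − 3·(2E) + 6·(20 + x) = 12, i.e. 120 + 6x − (120 + 4x) = 12.
Collecting terms: 2x = 12, so x = 6.
Then 2E = 120 + 4·6 = 144, so E = 72, V = 2E/3 = 48, F = 20 + 6 = 26.

48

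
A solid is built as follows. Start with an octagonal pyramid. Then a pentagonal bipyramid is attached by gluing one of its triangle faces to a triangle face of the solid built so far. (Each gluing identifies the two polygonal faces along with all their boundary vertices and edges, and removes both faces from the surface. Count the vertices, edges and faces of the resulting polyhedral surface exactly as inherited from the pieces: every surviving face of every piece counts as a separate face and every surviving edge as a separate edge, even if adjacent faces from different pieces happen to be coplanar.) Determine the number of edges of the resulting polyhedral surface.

28

An octagonal pyramid: V=9, E=16, F=9.
Attach a pentagonal bipyramid (V=7, E=15, F=10) along a 3-gon: merge 3 vertices and 3 edges, delete both glued faces → V=13, E=28, F=17.
Check: V − E + F = 13 − 28 + 17 = 2.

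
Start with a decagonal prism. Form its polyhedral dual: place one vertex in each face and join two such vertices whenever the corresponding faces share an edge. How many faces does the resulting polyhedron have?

20

The base solid has V = 20, E = 30, F = 12.
The dual swaps V and F and preserves E: V′ = F = 12, E′ = E = 30, F′ = V = 20.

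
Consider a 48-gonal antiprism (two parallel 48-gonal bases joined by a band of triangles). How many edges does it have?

192

An antiprism on an n-gon has two n-gon caps and 2n triangles: V = 2·48 = 96, E = 4·48 = 192, F = 2·48 + 2 = 98.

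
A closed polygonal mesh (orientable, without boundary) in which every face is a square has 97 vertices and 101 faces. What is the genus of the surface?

Every face is a square, so 2E = 4·101 = 404, giving E = 202.
χ = V − E + F = 97 − 202 + 101 = -4.
For a closed orientable surface χ = 2 − 2g, so g = (2 − (-4))/2 = 3.

3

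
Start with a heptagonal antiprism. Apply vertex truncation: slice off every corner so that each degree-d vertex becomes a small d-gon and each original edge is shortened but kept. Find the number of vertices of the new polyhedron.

The base solid has V = 14, E = 28, F = 16.
Truncation replaces each original edge-end by a new vertex, so V′ = 2E = 56.
Each original edge survives, and each old vertex of degree d contributes d new edges; summing degrees gives Σd = 2E, so E′ = E + 2E = 3E = 84.
Each original face survives and each original vertex becomes one new face: F′ = F + V = 30.

56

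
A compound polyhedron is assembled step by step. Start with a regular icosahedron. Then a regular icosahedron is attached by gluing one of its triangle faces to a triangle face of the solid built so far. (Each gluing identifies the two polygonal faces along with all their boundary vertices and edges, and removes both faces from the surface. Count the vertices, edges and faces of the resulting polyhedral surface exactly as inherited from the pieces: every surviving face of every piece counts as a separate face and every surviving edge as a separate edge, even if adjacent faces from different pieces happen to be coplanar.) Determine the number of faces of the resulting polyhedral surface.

A regular icosahedron: V=12, E=30, F=20.
Attach a regular icosahedron (V=12, E=30, F=20) along a 3-gon: merge 3 vertices and 3 edges, delete both glued faces → V=21, E=57, F=38.
Check: V − E + F = 21 − 57 + 38 = 2.

38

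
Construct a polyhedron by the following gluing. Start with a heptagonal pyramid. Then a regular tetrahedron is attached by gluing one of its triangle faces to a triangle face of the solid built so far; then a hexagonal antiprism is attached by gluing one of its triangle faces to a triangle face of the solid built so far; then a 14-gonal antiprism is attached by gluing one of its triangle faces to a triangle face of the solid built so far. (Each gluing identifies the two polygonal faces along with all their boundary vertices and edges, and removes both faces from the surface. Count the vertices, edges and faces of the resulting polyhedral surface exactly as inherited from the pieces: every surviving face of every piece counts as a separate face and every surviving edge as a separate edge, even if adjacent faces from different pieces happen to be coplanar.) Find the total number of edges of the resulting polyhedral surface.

A heptagonal pyramid: V=8, E=14, F=8.
Attach a regular tetrahedron (V=4, E=6, F=4) along a 3-gon: merge 3 vertices and 3 edges, delete both glued faces → V=9, E=17, F=10.
Attach a hexagonal antiprism (V=12, E=24, F=14) along a 3-gon: merge 3 vertices and 3 edges, delete both glued faces → V=18, E=38, F=22.
Attach a 14-gonal antiprism (V=28, E=56, F=30) along a 3-gon: merge 3 vertices and 3 edges, delete both glued faces → V=43, E=91, F=50.
Check: V − E + F = 43 − 91 + 50 = 2.

91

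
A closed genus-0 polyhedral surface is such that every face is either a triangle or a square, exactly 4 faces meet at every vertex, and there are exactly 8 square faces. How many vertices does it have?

14

Let x be the number of triangles; then F = 8 + x.
Edge–face incidences: 2E = 4·8 + 3·x = 32 + 3x.
Every vertex has degree 4, so 4V = 2E.
Euler: V − E + F = 2 ⇒ (2E)/4 − E + (8 + x) = 2.
Multiply by 8: 2·(2E) − 4·(2E) + 8·(8 + x) = 16, i.e. 64 + 8x − 2·(32 + 3x) = 16.
Collecting terms: 2x = 16, so x = 8.
Then 2E = 32 + 3·8 = 56, so E = 28, V = 2E/4 = 14, F = 8 + 8 = 16.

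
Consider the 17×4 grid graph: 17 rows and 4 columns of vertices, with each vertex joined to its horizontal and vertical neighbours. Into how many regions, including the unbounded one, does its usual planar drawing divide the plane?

49

The grid has V = 17·4 = 68 vertices and E = 17·3 + 4·16 = 115 edges.
F = 2 − V + E = 2 − 68 + 115 = 49.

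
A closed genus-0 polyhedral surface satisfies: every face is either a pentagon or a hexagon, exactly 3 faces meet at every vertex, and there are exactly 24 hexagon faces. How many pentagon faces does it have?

Let x be the number of pentagons; then F = 24 + x.
Edge–face incidences: 2E = 6·24 + 5·x = 144 + 5x.
Every vertex has degree 3, so 3V = 2E.
Euler: V − E + F = 2 ⇒ (2E)/3 − E + (24 + x) = 2.
Multiply by 6: 2·(2E) − 3·(2E) + 6·(24 + x) = 12, i.e. 144 + 6x − (144 + 5x) = 12.
Collecting terms: x = 12.
Then 2E = 144 + 5·12 = 204, so E = 102, V = 2E/3 = 68, F = 24 + 12 = 36.

12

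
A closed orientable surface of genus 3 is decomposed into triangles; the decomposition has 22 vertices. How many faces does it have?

χ = 2 − 2·3 = -4, and every face is a triangle so 3F = 2E.
V − E + F = -4 with E = 3F/2 gives 22 − (3/2 − 1)·F = -4, so F = 52 and E = 78.

52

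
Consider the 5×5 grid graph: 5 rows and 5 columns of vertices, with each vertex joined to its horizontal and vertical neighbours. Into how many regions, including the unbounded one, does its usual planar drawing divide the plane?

17

The grid has V = 5·5 = 25 vertices and E = 5·4 + 5·4 = 40 edges.
F = 2 − V + E = 2 − 25 + 40 = 17.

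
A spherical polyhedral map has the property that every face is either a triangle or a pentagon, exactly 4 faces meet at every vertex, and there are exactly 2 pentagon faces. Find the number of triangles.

10

Let x be the number of triangles; then F = 2 + x.
Edge–face incidences: 2E = 5·2 + 3·x = 10 + 3x.
Every vertex has degree 4, so 4V = 2E.
Euler: V − E + F = 2 ⇒ (2E)/4 − E + (2 + x) = 2.
Multiply by 8: 2·(2E) − 4·(2E) + 8·(2 + x) = 16, i.e. 16 + 8x − 2·(10 + 3x) = 16.
Collecting terms: 2x − 4 = 16, so 2x = 20, so x = 10.
Then 2E = 10 + 3·10 = 40, so E = 20, V = 2E/4 = 10, F = 2 + 10 = 12.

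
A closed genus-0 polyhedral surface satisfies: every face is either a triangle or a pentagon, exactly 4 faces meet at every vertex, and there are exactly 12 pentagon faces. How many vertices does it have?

30

Let x be the number of triangles; then F = 12 + x.
Edge–face incidences: 2E = 5·12 + 3·x = 60 + 3x.
Every vertex has degree 4, so 4V = 2E.
Euler: V − E + F = 2 ⇒ (2E)/4 − E + (12 + x) = 2.
Multiply by 8: 2·(2E) − 4·(2E) + 8·(12 + x) = 16, i.e. 96 + 8x − 2·(60 + 3x) = 16.
Collecting terms: 2x − 24 = 16, so 2x = 40, so x = 20.
Then 2E = 60 + 3·20 = 120, so E = 60, V = 2E/4 = 30, F = 12 + 20 = 32.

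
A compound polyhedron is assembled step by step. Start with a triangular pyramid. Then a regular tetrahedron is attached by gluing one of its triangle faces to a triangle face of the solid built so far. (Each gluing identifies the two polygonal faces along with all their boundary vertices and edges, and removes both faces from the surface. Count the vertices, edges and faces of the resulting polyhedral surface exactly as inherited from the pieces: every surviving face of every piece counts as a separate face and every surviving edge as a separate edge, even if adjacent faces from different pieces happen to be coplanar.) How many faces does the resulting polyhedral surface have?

A triangular pyramid: V=4, E=6, F=4.
Attach a regular tetrahedron (V=4, E=6, F=4) along a 3-gon: merge 3 vertices and 3 edges, delete both glued faces → V=5, E=9, F=6.
Check: V − E + F = 5 − 9 + 6 = 2.

6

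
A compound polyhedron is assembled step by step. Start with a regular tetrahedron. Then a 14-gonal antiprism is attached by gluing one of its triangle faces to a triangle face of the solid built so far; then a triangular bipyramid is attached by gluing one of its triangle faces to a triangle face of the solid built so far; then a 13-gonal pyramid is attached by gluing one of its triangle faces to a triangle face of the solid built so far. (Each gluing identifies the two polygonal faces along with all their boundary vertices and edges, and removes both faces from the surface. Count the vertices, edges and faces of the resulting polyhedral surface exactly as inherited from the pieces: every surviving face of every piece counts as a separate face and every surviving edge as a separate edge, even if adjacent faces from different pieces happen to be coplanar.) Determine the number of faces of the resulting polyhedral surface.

48

A regular tetrahedron: V=4, E=6, F=4.
Attach a 14-gonal antiprism (V=28, E=56, F=30) along a 3-gon: merge 3 vertices and 3 edges, delete both glued faces → V=29, E=59, F=32.
Attach a triangular bipyramid (V=5, E=9, F=6) along a 3-gon: merge 3 vertices and 3 edges, delete both glued faces → V=31, E=65, F=36.
Attach a 13-gonal pyramid (V=14, E=26, F=14) along a 3-gon: merge 3 vertices and 3 edges, delete both glued faces → V=42, E=88, F=48.
Check: V − E + F = 42 − 88 + 48 = 2.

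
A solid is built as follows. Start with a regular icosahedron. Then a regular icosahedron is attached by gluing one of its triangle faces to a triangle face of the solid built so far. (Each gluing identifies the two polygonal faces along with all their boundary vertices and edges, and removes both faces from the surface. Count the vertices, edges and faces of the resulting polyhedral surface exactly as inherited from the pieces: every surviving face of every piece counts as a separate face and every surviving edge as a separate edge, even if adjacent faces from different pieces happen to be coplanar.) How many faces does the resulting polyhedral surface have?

A regular icosahedron: V=12, E=30, F=20.
Attach a regular icosahedron (V=12, E=30, F=20) along a 3-gon: merge 3 vertices and 3 edges, delete both glued faces → V=21, E=57, F=38.
Check: V − E + F = 21 − 57 + 38 = 2.

38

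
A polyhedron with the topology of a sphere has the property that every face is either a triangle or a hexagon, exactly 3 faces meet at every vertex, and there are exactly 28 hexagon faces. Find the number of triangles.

Let x be the number of triangles; then F = 28 + x.
Edge–face incidences: 2E = 6·28 + 3·x = 168 + 3x.
Every vertex has degree 3, so 3V = 2E.
Euler: V − E + F = 2 ⇒ (2E)/3 − E + (28 + x) = 2.
Multiply by 6: 2·(2E) − 3·(2E) + 6·(28 + x) = 12, i.e. 168 + 6x − (168 + 3x) = 12.
Collecting terms: 3x = 12, so x = 4.
Then 2E = 168 + 3·4 = 180, so E = 90, V = 2E/3 = 60, F = 28 + 4 = 32.

4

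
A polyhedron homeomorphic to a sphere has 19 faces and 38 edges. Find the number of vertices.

Here V − E + F = 2.
V = 2 + E − F = 2 + 38 − 19 = 21.

21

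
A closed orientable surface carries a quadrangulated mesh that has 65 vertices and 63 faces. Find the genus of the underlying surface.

Every face is a square, so 2E = 4·63 = 252, giving E = 126.
χ = V − E + F = 65 − 126 + 63 = 2.
For a closed orientable surface χ = 2 − 2g, so g = (2 − (2))/2 = 0.

0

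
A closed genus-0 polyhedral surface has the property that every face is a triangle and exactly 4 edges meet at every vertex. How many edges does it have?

12

Each face has 3 edges and each edge borders two faces, so 2E = 3F.
Each vertex has degree 4, so 4V = 2E and hence V = 3F/4.
Euler: V − E + F = 2 ⇒ (3F/4) − (3F/2) + F = 2.
Multiply by 8: (6 − 12 + 8)F = 16, i.e. 2F = 16.
So F = 8, E = 3·8/2 = 12, V = 3·8/4 = 6.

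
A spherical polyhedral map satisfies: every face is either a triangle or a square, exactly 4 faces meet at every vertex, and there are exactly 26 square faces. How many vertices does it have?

32

Let x be the number of triangles; then F = 26 + x.
Edge–face incidences: 2E = 4·26 + 3·x = 104 + 3x.
Every vertex has degree 4, so 4V = 2E.
Euler: V − E + F = 2 ⇒ (2E)/4 − E + (26 + x) = 2.
Multiply by 8: 2·(2E) − 4·(2E) + 8·(26 + x) = 16, i.e. 208 + 8x − 2·(104 + 3x) = 16.
Collecting terms: 2x = 16, so x = 8.
Then 2E = 104 + 3·8 = 128, so E = 64, V = 2E/4 = 32, F = 26 + 8 = 34.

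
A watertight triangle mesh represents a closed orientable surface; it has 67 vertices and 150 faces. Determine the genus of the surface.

5

Every face is a triangle, so 2E = 3·150 = 450, giving E = 225.
χ = V − E + F = 67 − 225 + 150 = -8.
For a closed orientable surface χ = 2 − 2g, so g = (2 − (-8))/2 = 5.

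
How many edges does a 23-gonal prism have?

A prism on an n-gon has two n-gon bases and n rectangular sides: V = 2·23 = 46, E = 3·23 = 69, F = 23 + 2 = 25.

69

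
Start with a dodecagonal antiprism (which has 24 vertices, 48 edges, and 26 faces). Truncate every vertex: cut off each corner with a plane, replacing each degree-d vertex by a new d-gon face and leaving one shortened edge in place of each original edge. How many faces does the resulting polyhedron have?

50

Truncation replaces each original edge-end by a new vertex, so V′ = 2E = 96.
Each original edge survives, and each old vertex of degree d contributes d new edges; summing degrees gives Σd = 2E, so E′ = E + 2E = 3E = 144.
Each original face survives and each original vertex becomes one new face: F′ = F + V = 50.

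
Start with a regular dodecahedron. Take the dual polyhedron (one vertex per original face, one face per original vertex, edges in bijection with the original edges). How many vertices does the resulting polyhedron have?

The base solid has V = 20, E = 30, F = 12.
The dual swaps V and F and preserves E: V′ = F = 12, E′ = E = 30, F′ = V = 20.

12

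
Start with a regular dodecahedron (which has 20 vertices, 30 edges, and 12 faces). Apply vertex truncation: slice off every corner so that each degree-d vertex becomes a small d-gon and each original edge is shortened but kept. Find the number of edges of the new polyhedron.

Truncation replaces each original edge-end by a new vertex, so V′ = 2E = 60.
Each original edge survives, and each old vertex of degree d contributes d new edges; summing degrees gives Σd = 2E, so E′ = E + 2E = 3E = 90.
Each original face survives and each original vertex becomes one new face: F′ = F + V = 32.

90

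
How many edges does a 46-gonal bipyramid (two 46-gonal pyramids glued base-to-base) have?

A bipyramid over an n-gon has 2n triangular faces and n + 2 vertices: V = 46 + 2 = 48, E = 3·46 = 138, F = 2·46 = 92.

138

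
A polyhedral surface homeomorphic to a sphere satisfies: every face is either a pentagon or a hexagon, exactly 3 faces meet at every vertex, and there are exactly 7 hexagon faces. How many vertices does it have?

Let x be the number of pentagons; then F = 7 + x.
Edge–face incidences: 2E = 6·7 + 5·x = 42 + 5x.
Every vertex has degree 3, so 3V = 2E.
Euler: V − E + F = 2 ⇒ (2E)/3 − E + (7 + x) = 2.
Multiply by 6: 2·(2E) − 3·(2E) + 6·(7 + x) = 12, i.e. 42 + 6x − (42 + 5x) = 12.
Collecting terms: x = 12.
Then 2E = 42 + 5·12 = 102, so E = 51, V = 2E/3 = 34, F = 7 + 12 = 19.

34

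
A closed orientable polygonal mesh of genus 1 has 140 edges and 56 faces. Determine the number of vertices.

84

For a closed orientable surface of genus 1, χ = 2 − 2·1 = 0.
V = 0 + E − F = 0 + 140 − 56 = 84.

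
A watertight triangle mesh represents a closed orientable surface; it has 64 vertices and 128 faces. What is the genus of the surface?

1

Every face is a triangle, so 2E = 3·128 = 384, giving E = 192.
χ = V − E + F = 64 − 192 + 128 = 0.
For a closed orientable surface χ = 2 − 2g, so g = (2 − (0))/2 = 1.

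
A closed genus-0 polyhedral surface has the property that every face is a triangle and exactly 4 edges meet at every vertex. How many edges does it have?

12

Each face has 3 edges and each edge borders two faces, so 2E = 3F.
Each vertex has degree 4, so 4V = 2E and hence V = 3F/4.
Euler: V − E + F = 2 ⇒ (3F/4) − (3F/2) + F = 2.
Multiply by 8: (6 − 12 + 8)F = 16, i.e. 2F = 16.
So F = 8, E = 3·8/2 = 12, V = 3·8/4 = 6.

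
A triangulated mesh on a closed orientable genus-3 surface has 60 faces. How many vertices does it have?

26

χ = 2 − 2·3 = -4, and every face is a triangle so 3F = 2E.
E = 3·60/2 = 90. Then V = -4 + E − F = -4 + 90 − 60 = 26.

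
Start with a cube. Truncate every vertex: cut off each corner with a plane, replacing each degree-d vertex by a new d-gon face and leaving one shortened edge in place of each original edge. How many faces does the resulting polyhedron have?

14

The base solid has V = 8, E = 12, F = 6.
Truncation replaces each original edge-end by a new vertex, so V′ = 2E = 24.
Each original edge survives, and each old vertex of degree d contributes d new edges; summing degrees gives Σd = 2E, so E′ = E + 2E = 3E = 36.
Each original face survives and each original vertex becomes one new face: F′ = F + V = 14.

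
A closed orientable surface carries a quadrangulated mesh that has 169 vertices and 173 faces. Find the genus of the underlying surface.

Every face is a square, so 2E = 4·173 = 692, giving E = 346.
χ = V − E + F = 169 − 346 + 173 = -4.
For a closed orientable surface χ = 2 − 2g, so g = (2 − (-4))/2 = 3.

3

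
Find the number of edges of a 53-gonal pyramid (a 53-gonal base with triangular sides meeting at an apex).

A pyramid on an n-gon base has one n-gon and n triangles: V = 53 + 1 = 54, E = 2·53 = 106, F = 53 + 1 = 54.
Check: V − E + F = 54 − 106 + 54 = 2.

106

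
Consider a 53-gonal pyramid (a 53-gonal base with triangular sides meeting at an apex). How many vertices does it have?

54

A pyramid on an n-gon base has one n-gon and n triangles: V = 53 + 1 = 54, E = 2·53 = 106, F = 53 + 1 = 54.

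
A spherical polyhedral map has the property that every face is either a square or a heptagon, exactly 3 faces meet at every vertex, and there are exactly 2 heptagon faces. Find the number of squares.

Let x be the number of squares; then F = 2 + x.
Edge–face incidences: 2E = 7·2 + 4·x = 14 + 4x.
Every vertex has degree 3, so 3V = 2E.
Euler: V − E + F = 2 ⇒ (2E)/3 − E + (2 + x) = 2.
Multiply by 6: 2·(2E) − 3·(2E) + 6·(2 + x) = 12, i.e. 12 + 6x − (14 + 4x) = 12.
Collecting terms: 2x − 2 = 12, so 2x = 14, so x = 7.
Then 2E = 14 + 4·7 = 42, so E = 21, V = 2E/3 = 14, F = 2 + 7 = 9.

7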